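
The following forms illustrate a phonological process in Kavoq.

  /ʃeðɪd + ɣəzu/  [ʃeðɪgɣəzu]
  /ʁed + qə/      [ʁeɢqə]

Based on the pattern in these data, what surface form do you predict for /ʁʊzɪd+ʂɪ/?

The data show regressive place assimilation: /d/ → [g] before /ɣ/; /d/ → [ɢ] before /q/. In each pair only place changes, matching the following consonant, while manner and voice stay constant.
The rule targets /d/ (voiced alveolar stop), which sits before the trigger /ʂ/ (retroflex).
The voiced retroflex stop is [ɖ], so /d/ → [ɖ].

[ʁʊzɪɖʂɪ]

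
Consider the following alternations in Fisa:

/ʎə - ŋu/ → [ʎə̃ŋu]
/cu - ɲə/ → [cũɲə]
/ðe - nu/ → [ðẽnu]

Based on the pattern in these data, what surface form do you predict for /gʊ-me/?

The data show regressive nasality assimilation (vowel nasalisation): /ə/ → [ə̃] before /ŋ/; /u/ → [ũ] before /ɲ/; /e/ → [ẽ] before /n/ — a vowel is nasalised by an immediately following nasal consonant.
/ʊ/ sits next to the nasal /m/ and is therefore nasalised to [ʊ̃].

[gʊ̃me]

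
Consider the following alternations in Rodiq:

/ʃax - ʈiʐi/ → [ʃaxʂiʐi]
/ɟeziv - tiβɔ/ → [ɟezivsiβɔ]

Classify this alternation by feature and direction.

progressive manner assimilation

The segment that alternates is /ʈ/, which surfaces as [ʂ] when adjacent to /x/.
/ʈ/ is a stop while /x/ is a fricative; the output [ʂ] is a fricative, matching the trigger — so the feature that spreads is manner.
Place and voice are unchanged, so the assimilation is partial, not total.
Checking the remaining alternation: /t/ → [s] after /v/ (stop → fricative, matching a fricative) — only manner changes, and always toward the preceding segment.
The trigger is the preceding segment, so the direction is progressive (perseverative).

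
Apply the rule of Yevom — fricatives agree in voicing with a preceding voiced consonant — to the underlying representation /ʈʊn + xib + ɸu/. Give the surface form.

[ʈʊnɣibβu]

The rule targets /x/ (voiceless velar fricative), which sits after the trigger /n/ (voiced).
A voiced velar fricative is [ɣ], so the surface segment is [ɣ].
The same rule applies at the second boundary: /ɸ/ → [β] next to /b/.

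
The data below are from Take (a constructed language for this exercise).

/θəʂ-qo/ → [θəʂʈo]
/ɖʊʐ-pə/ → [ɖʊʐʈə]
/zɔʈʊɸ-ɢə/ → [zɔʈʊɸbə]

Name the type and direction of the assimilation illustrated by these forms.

progressive place assimilation

The segment that alternates is /q/, which surfaces as [ʈ] when adjacent to /ʂ/.
The change uvular → retroflex matches the place of the preceding /ʂ/, identifying this as place assimilation.
Manner and voice are unchanged, so the assimilation is partial, not total.
Checking the remaining alternations: /p/ → [ʈ] after /ʐ/ (bilabial → retroflex, matching retroflex); /ɢ/ → [b] after /ɸ/ (uvular → bilabial, matching bilabial) — only place changes, and always toward the preceding segment.
Since the segment that changes follows the conditioning segment, the assimilation is progressive.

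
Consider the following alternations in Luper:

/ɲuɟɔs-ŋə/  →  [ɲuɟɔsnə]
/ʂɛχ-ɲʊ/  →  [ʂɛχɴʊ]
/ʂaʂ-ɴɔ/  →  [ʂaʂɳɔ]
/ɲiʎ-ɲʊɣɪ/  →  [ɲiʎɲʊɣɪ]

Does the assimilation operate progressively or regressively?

Comparing underlying and surface forms, /ŋ/ → [n] is the alternation; the neighbouring /s/ is constant.
The change velar → alveolar matches the place of the preceding /s/, identifying this as place assimilation.
The same holds elsewhere in the data: /ɲ/ → [ɴ] after /χ/ (palatal → uvular, matching uvular); /ɴ/ → [ɳ] after /ʂ/ (uvular → retroflex, matching retroflex) — only place changes, and always toward the preceding segment.
No alternation appears in [ɲiʎɲʊɣɪ]: there the adjacent consonants already agree in place (/ɲ/ and /ʎ/ are both palatal), so this form is consistent with the same rule.
The trigger is the preceding segment, so the direction is progressive (perseverative).

progressive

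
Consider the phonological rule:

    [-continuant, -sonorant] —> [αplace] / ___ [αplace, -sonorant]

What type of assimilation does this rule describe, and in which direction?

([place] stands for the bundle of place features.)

regressive place assimilation

The rule copies the place features (abbreviated [place]) from the environment onto the target, so the assimilating feature is place.
Since the environment is written after the underscore, the trigger follows the target; the direction is regressive.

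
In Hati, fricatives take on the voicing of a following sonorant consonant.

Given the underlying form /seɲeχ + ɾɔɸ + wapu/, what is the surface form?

The rule targets /χ/ (voiceless uvular fricative), which sits before the trigger /ɾ/ (voiced).
The voiced uvular fricative is [ʁ], so /χ/ → [ʁ].
At the second juncture, /ɸ/ likewise becomes [β] adjacent to /w/.

[seɲeʁɾɔβwapu]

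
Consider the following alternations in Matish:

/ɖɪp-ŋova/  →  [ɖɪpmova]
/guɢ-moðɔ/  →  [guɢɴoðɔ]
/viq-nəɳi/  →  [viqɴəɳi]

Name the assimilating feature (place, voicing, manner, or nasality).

The segment that alternates is /ŋ/, which surfaces as [m] when adjacent to /p/.
/ŋ/ is velar while /p/ is bilabial; the output [m] is bilabial, matching the trigger — so the feature that spreads is place.
The same holds elsewhere in the data: /m/ → [ɴ] after /ɢ/ (bilabial → uvular, matching uvular); /n/ → [ɴ] after /q/ (alveolar → uvular, matching uvular) — only place changes, and always toward the preceding segment.

place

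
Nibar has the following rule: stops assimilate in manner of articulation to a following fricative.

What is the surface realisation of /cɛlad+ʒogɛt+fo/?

[cɛlazʒogɛsfo]

/d/ is a voiced alveolar stop. The following trigger /ʒ/ is a fricative, so /d/ must become a fricative as well.
Changing only its manner to fricative gives [z] — the voiced alveolar fricative.
At the second juncture, /t/ likewise becomes [s] adjacent to /f/.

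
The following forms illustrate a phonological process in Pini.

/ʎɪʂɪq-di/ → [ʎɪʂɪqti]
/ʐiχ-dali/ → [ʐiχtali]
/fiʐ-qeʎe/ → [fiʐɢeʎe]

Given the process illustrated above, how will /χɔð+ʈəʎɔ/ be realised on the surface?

The data show progressive voicing assimilation: /d/ → [t] after /q/; /d/ → [t] after /χ/; /q/ → [ɢ] after /ʐ/. In each pair only voicing changes, matching the preceding consonant, while place and manner stay constant.
/ʈ/ is a voiceless retroflex stop. The preceding trigger /ð/ is voiced, so /ʈ/ must become voiced as well.
The voiced retroflex stop is [ɖ], so /ʈ/ → [ɖ].

[χɔðɖəʎɔ]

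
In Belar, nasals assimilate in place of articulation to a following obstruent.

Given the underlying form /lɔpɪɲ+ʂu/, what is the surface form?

/ɲ/ is a voiced palatal nasal. The following trigger /ʂ/ is retroflex, so /ɲ/ must become retroflex as well.
Changing only its place to retroflex gives [ɳ] — the voiced retroflex nasal.

[lɔpɪɳʂu]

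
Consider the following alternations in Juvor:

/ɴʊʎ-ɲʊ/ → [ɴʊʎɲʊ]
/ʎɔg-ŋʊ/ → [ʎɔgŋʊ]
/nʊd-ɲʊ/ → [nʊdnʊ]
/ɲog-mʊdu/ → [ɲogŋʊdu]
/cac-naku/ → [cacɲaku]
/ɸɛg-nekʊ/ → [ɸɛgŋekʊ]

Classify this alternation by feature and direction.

Underlying /ɲ/ is realised as [n] next to /d/; /d/ itself does not change.
/ɲ/ is palatal while /d/ is alveolar; the output [n] is alveolar, matching the trigger — so the feature that spreads is place.
Manner and voice are unchanged, so the assimilation is partial, not total.
The same holds elsewhere in the data: /m/ → [ŋ] after /g/ (bilabial → velar, matching velar); /n/ → [ɲ] after /c/ (alveolar → palatal, matching palatal); /n/ → [ŋ] after /g/ (alveolar → velar, matching velar) — only place changes, and always toward the preceding segment.
No alternation appears in [ɴʊʎɲʊ], [ʎɔgŋʊ]: there the adjacent consonants already agree in place (/ɲ/ and /ʎ/ are both palatal; /ŋ/ and /g/ are both velar), so these forms are consistent with the same rule.
The trigger is the preceding segment, so the direction is progressive (perseverative).

progressive place assimilation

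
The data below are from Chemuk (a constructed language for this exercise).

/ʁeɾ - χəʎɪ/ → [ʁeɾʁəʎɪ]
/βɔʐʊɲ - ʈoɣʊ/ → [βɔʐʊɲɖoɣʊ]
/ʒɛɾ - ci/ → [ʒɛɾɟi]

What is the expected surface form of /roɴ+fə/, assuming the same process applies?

The data show progressive voicing assimilation: /χ/ → [ʁ] after /ɾ/; /ʈ/ → [ɖ] after /ɲ/; /c/ → [ɟ] after /ɾ/. In each pair only voicing changes, matching the preceding consonant, while place and manner stay constant.
The rule targets /f/ (voiceless labiodental fricative), which sits after the trigger /ɴ/ (voiced).
A voiced labiodental fricative is [v], so the surface segment is [v].

[roɴvə]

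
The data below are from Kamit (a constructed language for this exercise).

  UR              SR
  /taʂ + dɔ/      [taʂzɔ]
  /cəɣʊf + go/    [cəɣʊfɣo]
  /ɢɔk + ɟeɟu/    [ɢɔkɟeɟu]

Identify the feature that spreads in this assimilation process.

manner

The segment that alternates is /d/, which surfaces as [z] when adjacent to /ʂ/.
The change stop → fricative matches the manner of the preceding /ʂ/, identifying this as manner assimilation.
Checking the remaining alternation: /g/ → [ɣ] after /f/ (stop → fricative, matching a fricative) — only manner changes, and always toward the preceding segment.
Nothing changes in [ɢɔkɟeɟu]: there the adjacent consonants already agree in manner (/ɟ/ and /k/ are both stops), so this form is consistent with the same rule.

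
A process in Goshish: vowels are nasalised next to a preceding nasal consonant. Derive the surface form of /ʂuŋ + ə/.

The vowel /ə/ is adjacent to the preceding nasal /ŋ/, so it acquires [+nasal] and surfaces as [ə̃].

[ʂuŋə̃]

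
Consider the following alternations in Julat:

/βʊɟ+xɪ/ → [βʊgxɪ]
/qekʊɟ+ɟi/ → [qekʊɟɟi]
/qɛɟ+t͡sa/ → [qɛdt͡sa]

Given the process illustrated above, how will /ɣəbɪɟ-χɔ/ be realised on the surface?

The data show regressive place assimilation: /ɟ/ → [g] before /x/; /ɟ/ → [d] before /t͡s/. In each pair only place changes, matching the following consonant, while manner and voice stay constant.
Nothing changes in [qekʊɟɟi]: there the adjacent consonants already agree in place (/ɟ/ and /ɟ/ are both palatal), so this form is consistent with the same rule.
/ɟ/ is a voiced palatal stop. The following trigger /χ/ is uvular, so /ɟ/ must become uvular as well.
A voiced uvular stop is [ɢ], so the surface segment is [ɢ].

[ɣəbɪɢχɔ]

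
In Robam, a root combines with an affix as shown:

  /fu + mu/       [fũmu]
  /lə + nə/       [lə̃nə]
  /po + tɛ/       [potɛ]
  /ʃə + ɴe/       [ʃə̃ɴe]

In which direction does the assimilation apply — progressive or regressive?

The vowel /u/ surfaces as nasalised [ũ] next to the following nasal /m/ — it has acquired the [+nasal] feature of its neighbour.
Likewise in the remaining data: /ə/ → [ə̃] before /n/; /ə/ → [ə̃] before /ɴ/ — each time a vowel is nasalised next to a following nasal.
No change occurs in [potɛ] because the vowel at the boundary is adjacent to an oral consonant, not a nasal (/o/ next to /t/).
Because the conditioning nasal is to the right of the vowel that changes, the process is regressive (anticipatory).

regressive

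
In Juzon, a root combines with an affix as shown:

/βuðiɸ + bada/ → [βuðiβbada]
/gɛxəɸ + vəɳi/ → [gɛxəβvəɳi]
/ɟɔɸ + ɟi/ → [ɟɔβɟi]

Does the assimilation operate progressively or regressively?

regressive

Underlying /ɸ/ is realised as [β] next to /b/; /b/ itself does not change.
/ɸ/ is voiceless while /b/ is voiced; the output [β] is voiced, matching the trigger — so the feature that spreads is voicing.
The other alternating forms pattern the same way: /ɸ/ → [β] before /v/ (voiceless → voiced, matching voiced); /ɸ/ → [β] before /ɟ/ (voiceless → voiced, matching voiced) — only voicing changes, and always toward the following segment.
Since the segment that changes precedes the conditioning segment, the assimilation is regressive.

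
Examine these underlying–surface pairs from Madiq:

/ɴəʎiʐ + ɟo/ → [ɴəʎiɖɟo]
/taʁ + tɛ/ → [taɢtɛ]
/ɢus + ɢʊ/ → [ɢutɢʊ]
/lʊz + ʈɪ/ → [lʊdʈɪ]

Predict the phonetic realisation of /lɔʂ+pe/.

[lɔʈpe]

The data show regressive manner assimilation: /ʐ/ → [ɖ] before /ɟ/; /ʁ/ → [ɢ] before /t/; /s/ → [t] before /ɢ/; /z/ → [d] before /ʈ/. In each pair only manner changes, matching the following consonant, while place and voice stay constant.
/ʂ/ is a voiceless retroflex fricative. The following trigger /p/ is a stop, so /ʂ/ must become a stop as well.
The voiceless retroflex stop is [ʈ], so /ʂ/ → [ʈ].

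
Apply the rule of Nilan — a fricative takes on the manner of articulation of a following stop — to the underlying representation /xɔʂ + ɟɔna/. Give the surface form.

/ʂ/ is a voiceless retroflex fricative. The following trigger /ɟ/ is a stop, so /ʂ/ must become a stop as well.
Changing only its manner to stop gives [ʈ] — the voiceless retroflex stop.

[xɔʈɟɔna]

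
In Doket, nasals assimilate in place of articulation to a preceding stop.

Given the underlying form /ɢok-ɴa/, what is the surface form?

[ɢokŋa]

/ɴ/ is a voiced uvular nasal. The preceding trigger /k/ is velar, so /ɴ/ must become velar as well.
A voiced velar nasal is [ŋ], so the surface segment is [ŋ].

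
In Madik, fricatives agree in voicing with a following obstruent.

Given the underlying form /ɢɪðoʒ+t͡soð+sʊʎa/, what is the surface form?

[ɢɪðoʃt͡soθsʊʎa]

The rule targets /ʒ/ (voiced postalveolar fricative), which sits before the trigger /t͡s/ (voiceless).
The voiceless postalveolar fricative is [ʃ], so /ʒ/ → [ʃ].
At the second juncture, /ð/ likewise becomes [θ] adjacent to /s/.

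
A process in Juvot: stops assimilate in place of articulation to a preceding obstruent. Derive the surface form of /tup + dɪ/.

/d/ is a voiced alveolar stop. The preceding trigger /p/ is bilabial, so /d/ must become bilabial as well.
The voiced bilabial stop is [b], so /d/ → [b].

[tupbɪ]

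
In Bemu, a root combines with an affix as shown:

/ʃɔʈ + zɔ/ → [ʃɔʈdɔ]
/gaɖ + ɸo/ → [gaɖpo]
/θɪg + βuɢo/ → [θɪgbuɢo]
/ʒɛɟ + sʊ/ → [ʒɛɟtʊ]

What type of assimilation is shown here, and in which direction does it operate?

progressive manner assimilation

Comparing underlying and surface forms, /z/ → [d] is the alternation; the neighbouring /ʈ/ is constant.
The change fricative → stop matches the manner of the preceding /ʈ/, identifying this as manner assimilation.
Place and voice are unchanged, so the assimilation is partial, not total.
The other alternating forms pattern the same way: /ɸ/ → [p] after /ɖ/ (fricative → stop, matching a stop); /β/ → [b] after /g/ (fricative → stop, matching a stop); /s/ → [t] after /ɟ/ (fricative → stop, matching a stop) — only manner changes, and always toward the preceding segment.
Since the segment that changes follows the conditioning segment, the assimilation is progressive.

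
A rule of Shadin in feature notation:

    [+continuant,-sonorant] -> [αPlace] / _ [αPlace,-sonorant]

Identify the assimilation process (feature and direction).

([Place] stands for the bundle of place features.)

The shared variable α links the value of the place features (abbreviated [Place]) on the target to the same value on the neighbouring segment, so place is the feature that assimilates.
Since the environment is written after the underscore, the trigger follows the target; the direction is regressive.

regressive place assimilation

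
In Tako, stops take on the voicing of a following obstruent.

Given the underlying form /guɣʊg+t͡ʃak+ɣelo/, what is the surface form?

/g/ is a voiced velar stop. The following trigger /t͡ʃ/ is voiceless, so /g/ must become voiceless as well.
Changing only its voicing to voiceless gives [k] — the voiceless velar stop.
At the second juncture, /k/ likewise becomes [g] adjacent to /ɣ/.

[guɣʊkt͡ʃagɣelo]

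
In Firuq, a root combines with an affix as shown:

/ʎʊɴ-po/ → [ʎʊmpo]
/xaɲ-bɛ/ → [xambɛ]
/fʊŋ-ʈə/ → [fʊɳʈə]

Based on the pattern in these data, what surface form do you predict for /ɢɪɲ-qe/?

[ɢɪɴqe]

The data show regressive place assimilation: /ɴ/ → [m] before /p/; /ɲ/ → [m] before /b/; /ŋ/ → [ɳ] before /ʈ/. In each pair only place changes, matching the following consonant, while manner and voice stay constant.
/ɲ/ is a voiced palatal nasal. The following trigger /q/ is uvular, so /ɲ/ must become uvular as well.
The voiced uvular nasal is [ɴ], so /ɲ/ → [ɴ].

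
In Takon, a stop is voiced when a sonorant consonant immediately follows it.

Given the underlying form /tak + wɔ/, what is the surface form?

/k/ is a voiceless velar stop. The following trigger /w/ is voiced, so /k/ must become voiced as well.
Changing only its voicing to voiced gives [g] — the voiced velar stop.

[tagwɔ]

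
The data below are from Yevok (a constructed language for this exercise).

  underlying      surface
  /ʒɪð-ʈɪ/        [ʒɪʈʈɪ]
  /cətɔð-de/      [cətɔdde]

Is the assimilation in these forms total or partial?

Comparing underlying and surface forms, /ð/ → [ʈ] is the alternation; the neighbouring /ʈ/ is constant.
The output [ʈ] is identical to the trigger /ʈ/ — every feature (place, manner, voicing) has been copied — so this is total assimilation.
The remaining alternation confirms this: /ð/ → [d] before /d/ — in each case the output is a copy of the following consonant.

total assimilation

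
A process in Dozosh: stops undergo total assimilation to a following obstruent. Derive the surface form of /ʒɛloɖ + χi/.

[ʒɛloχχi]

/ɖ/ is the segment targeted by the rule; it sits immediately before /χ/, so it assimilates completely and surfaces as [χ].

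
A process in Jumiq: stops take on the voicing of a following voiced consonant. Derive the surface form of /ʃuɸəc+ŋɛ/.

The rule targets /c/ (voiceless palatal stop), which sits before the trigger /ŋ/ (voiced).
Changing only its voicing to voiced gives [ɟ] — the voiced palatal stop.

[ʃuɸəɟŋɛ]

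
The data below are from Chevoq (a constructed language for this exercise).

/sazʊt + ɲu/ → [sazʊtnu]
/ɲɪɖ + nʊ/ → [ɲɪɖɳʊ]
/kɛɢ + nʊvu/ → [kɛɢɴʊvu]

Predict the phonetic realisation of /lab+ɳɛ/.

The data show progressive place assimilation: /ɲ/ → [n] after /t/; /n/ → [ɳ] after /ɖ/; /n/ → [ɴ] after /ɢ/. In each pair only place changes, matching the preceding consonant, while manner and voice stay constant.
/ɳ/ is a voiced retroflex nasal. The preceding trigger /b/ is bilabial, so /ɳ/ must become bilabial as well.
Changing only its place to bilabial gives [m] — the voiced bilabial nasal.

[labmɛ]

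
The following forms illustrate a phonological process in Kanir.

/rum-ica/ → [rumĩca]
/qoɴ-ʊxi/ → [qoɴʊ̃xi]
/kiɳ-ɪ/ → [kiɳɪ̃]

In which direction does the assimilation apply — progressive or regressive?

progressive

The vowel /i/ surfaces as nasalised [ĩ] next to the preceding nasal /m/ — it has acquired the [+nasal] feature of its neighbour.
Likewise in the remaining data: /ʊ/ → [ʊ̃] after /ɴ/; /ɪ/ → [ɪ̃] after /ɳ/ — each time a vowel is nasalised next to a preceding nasal.
Because the conditioning nasal is to the left of the vowel that changes, the process is progressive (perseverative).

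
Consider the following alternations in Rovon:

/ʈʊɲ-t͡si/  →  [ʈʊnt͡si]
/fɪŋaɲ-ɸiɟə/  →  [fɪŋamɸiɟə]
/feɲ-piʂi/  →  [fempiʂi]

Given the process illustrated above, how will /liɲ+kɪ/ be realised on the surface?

The data show regressive place assimilation: /ɲ/ → [n] before /t͡s/; /ɲ/ → [m] before /ɸ/; /ɲ/ → [m] before /p/. In each pair only place changes, matching the following consonant, while manner and voice stay constant.
The rule targets /ɲ/ (voiced palatal nasal), which sits before the trigger /k/ (velar).
A voiced velar nasal is [ŋ], so the surface segment is [ŋ].

[liŋkɪ]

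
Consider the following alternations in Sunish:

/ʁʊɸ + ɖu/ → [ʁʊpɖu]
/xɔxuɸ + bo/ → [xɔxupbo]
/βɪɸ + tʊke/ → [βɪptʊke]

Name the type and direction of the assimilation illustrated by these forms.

regressive manner assimilation

The segment that alternates is /ɸ/, which surfaces as [p] when adjacent to /ɖ/.
The change fricative → stop matches the manner of the following /ɖ/, identifying this as manner assimilation.
Place and voice are unchanged, so the assimilation is partial, not total.
Checking the remaining alternations: /ɸ/ → [p] before /b/ (fricative → stop, matching a stop); /ɸ/ → [p] before /t/ (fricative → stop, matching a stop) — only manner changes, and always toward the following segment.
The trigger is the following segment, so the direction is regressive (anticipatory).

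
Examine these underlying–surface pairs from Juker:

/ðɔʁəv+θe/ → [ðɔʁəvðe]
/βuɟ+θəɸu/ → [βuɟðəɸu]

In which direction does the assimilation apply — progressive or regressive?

progressive

Underlying /θ/ is realised as [ð] next to /v/; /v/ itself does not change.
The change voiceless → voiced matches the voicing of the preceding /v/, identifying this as voicing assimilation.
The same holds elsewhere in the data: /θ/ → [ð] after /ɟ/ (voiceless → voiced, matching voiced) — only voicing changes, and always toward the preceding segment.
Since the segment that changes follows the conditioning segment, the assimilation is progressive.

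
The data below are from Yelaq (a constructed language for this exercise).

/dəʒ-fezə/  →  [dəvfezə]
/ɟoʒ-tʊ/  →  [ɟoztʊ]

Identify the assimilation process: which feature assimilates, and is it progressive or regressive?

regressive place assimilation

Underlying /ʒ/ is realised as [v] next to /f/; /f/ itself does not change.
/ʒ/ is postalveolar while /f/ is labiodental; the output [v] is labiodental, matching the trigger — so the feature that spreads is place.
Manner and voice are unchanged, so the assimilation is partial, not total.
The other alternating form patterns the same way: /ʒ/ → [z] before /t/ (postalveolar → alveolar, matching alveolar) — only place changes, and always toward the following segment.
The trigger is the following segment, so the direction is regressive (anticipatory).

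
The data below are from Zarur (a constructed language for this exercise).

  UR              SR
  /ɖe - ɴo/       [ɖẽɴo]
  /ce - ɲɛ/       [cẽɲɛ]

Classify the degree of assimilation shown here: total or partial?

The vowel /e/ surfaces as nasalised [ẽ] next to the following nasal /ɴ/ — it has acquired the [+nasal] feature of its neighbour.
The other form shows the same pattern: /e/ → [ẽ] before /ɲ/ — each time a vowel is nasalised next to a following nasal.

partial assimilation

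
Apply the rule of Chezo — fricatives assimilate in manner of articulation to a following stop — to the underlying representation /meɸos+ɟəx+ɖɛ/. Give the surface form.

The rule targets /s/ (voiceless alveolar fricative), which sits before the trigger /ɟ/ (stop).
Changing only its manner to stop gives [t] — the voiceless alveolar stop.
The same rule applies at the second boundary: /x/ → [k] next to /ɖ/.

[meɸotɟəkɖɛ]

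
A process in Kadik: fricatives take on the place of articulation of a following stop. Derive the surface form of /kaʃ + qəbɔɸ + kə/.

/ʃ/ is a voiceless postalveolar fricative. The following trigger /q/ is uvular, so /ʃ/ must become uvular as well.
A voiceless uvular fricative is [χ], so the surface segment is [χ].
At the second juncture, /ɸ/ likewise becomes [x] adjacent to /k/.

[kaχqəbɔxkə]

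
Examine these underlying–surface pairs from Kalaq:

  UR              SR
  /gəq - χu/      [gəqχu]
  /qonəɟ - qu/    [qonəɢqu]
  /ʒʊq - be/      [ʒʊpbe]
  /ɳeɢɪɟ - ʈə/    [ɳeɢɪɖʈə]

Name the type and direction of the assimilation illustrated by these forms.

regressive place assimilation

Comparing underlying and surface forms, /ɟ/ → [ɢ] is the alternation; the neighbouring /q/ is constant.
/ɟ/ is palatal while /q/ is uvular; the output [ɢ] is uvular, matching the trigger — so the feature that spreads is place.
Manner and voice are unchanged, so the assimilation is partial, not total.
Checking the remaining alternations: /q/ → [p] before /b/ (uvular → bilabial, matching bilabial); /ɟ/ → [ɖ] before /ʈ/ (palatal → retroflex, matching retroflex) — only place changes, and always toward the following segment.
No alternation appears in [gəqχu]: there the adjacent consonants already agree in place (/q/ and /χ/ are both uvular), so this form is consistent with the same rule.
The trigger is the following segment, so the direction is regressive (anticipatory).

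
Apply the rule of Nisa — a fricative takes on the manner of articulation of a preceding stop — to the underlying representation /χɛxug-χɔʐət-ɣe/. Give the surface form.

The rule targets /χ/ (voiceless uvular fricative), which sits after the trigger /g/ (stop).
Changing only its manner to stop gives [q] — the voiceless uvular stop.
The same rule applies at the second boundary: /ɣ/ → [g] next to /t/.

[χɛxugqɔʐətge]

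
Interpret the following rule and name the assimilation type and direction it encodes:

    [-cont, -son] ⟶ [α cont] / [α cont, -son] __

The rule copies [cont] (continuancy) from the environment onto the target stops; since [±cont] encodes the stop/fricative manner contrast, the assimilating dimension is manner.
Since the environment is written before the underscore, the trigger precedes the target; the direction is progressive.

progressive manner assimilation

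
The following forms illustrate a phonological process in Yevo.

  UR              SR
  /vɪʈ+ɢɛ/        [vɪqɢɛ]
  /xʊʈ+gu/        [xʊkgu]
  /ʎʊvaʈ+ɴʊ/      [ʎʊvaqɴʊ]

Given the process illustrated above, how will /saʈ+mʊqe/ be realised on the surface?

[sapmʊqe]

The data show regressive place assimilation: /ʈ/ → [q] before /ɢ/; /ʈ/ → [k] before /g/; /ʈ/ → [q] before /ɴ/. In each pair only place changes, matching the following consonant, while manner and voice stay constant.
/ʈ/ is a voiceless retroflex stop. The following trigger /m/ is bilabial, so /ʈ/ must become bilabial as well.
A voiceless bilabial stop is [p], so the surface segment is [p].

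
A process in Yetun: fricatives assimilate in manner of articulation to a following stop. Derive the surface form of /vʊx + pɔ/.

/x/ is a voiceless velar fricative. The following trigger /p/ is a stop, so /x/ must become a stop as well.
A voiceless velar stop is [k], so the surface segment is [k].

[vʊkpɔ]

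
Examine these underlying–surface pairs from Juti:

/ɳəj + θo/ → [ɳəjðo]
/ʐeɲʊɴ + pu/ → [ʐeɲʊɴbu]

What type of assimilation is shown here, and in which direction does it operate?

Comparing underlying and surface forms, /θ/ → [ð] is the alternation; the neighbouring /j/ is constant.
/θ/ is voiceless while /j/ is voiced; the output [ð] is voiced, matching the trigger — so the feature that spreads is voicing.
Place and manner are unchanged, so the assimilation is partial, not total.
The same holds elsewhere in the data: /p/ → [b] after /ɴ/ (voiceless → voiced, matching voiced) — only voicing changes, and always toward the preceding segment.
Since the segment that changes follows the conditioning segment, the assimilation is progressive.

progressive voicing assimilation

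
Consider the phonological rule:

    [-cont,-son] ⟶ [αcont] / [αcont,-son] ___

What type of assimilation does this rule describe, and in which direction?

The rule copies [cont] (continuancy) from the environment onto the target stops; since [±cont] encodes the stop/fricative manner contrast, the assimilating dimension is manner.
The conditioning segment sits to the left of the focus bar, meaning the trigger precedes the segment that changes — progressive assimilation.

progressive manner assimilation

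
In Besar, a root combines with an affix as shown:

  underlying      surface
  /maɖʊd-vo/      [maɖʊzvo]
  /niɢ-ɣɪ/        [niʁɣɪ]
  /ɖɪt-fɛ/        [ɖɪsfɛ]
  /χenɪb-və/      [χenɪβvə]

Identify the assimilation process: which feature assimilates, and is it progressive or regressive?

regressive manner assimilation

Comparing underlying and surface forms, /d/ → [z] is the alternation; the neighbouring /v/ is constant.
/d/ is a stop while /v/ is a fricative; the output [z] is a fricative, matching the trigger — so the feature that spreads is manner.
Place and voice are unchanged, so the assimilation is partial, not total.
Checking the remaining alternations: /ɢ/ → [ʁ] before /ɣ/ (stop → fricative, matching a fricative); /t/ → [s] before /f/ (stop → fricative, matching a fricative); /b/ → [β] before /v/ (stop → fricative, matching a fricative) — only manner changes, and always toward the following segment.
The trigger is the following segment, so the direction is regressive (anticipatory).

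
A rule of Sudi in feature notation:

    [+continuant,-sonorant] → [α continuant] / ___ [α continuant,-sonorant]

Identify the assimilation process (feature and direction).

The rule copies [continuant] (continuancy) from the environment onto the target fricatives; since [±continuant] encodes the stop/fricative manner contrast, the assimilating dimension is manner.
Since the environment is written after the underscore, the trigger follows the target; the direction is regressive.

regressive manner assimilation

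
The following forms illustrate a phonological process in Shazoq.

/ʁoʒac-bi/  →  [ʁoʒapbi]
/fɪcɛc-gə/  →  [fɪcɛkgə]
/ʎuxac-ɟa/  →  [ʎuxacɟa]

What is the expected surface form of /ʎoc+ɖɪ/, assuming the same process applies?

[ʎoʈɖɪ]

The data show regressive place assimilation: /c/ → [p] before /b/; /c/ → [k] before /g/. In each pair only place changes, matching the following consonant, while manner and voice stay constant.
Nothing changes in [ʎuxacɟa]: there the adjacent consonants already agree in place (/c/ and /ɟ/ are both palatal), so this form is consistent with the same rule.
/c/ is a voiceless palatal stop. The following trigger /ɖ/ is retroflex, so /c/ must become retroflex as well.
Changing only its place to retroflex gives [ʈ] — the voiceless retroflex stop.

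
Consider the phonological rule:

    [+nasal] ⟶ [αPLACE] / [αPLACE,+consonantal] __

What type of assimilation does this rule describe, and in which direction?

The shared variable α links the value of the place features (abbreviated [PLACE]) on the target to the same value on the neighbouring segment, so place is the feature that assimilates.
The conditioning segment sits to the left of the focus bar, meaning the trigger precedes the segment that changes — progressive assimilation.

progressive place assimilation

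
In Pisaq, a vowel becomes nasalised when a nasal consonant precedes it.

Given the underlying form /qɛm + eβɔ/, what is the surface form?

The vowel /e/ is adjacent to the preceding nasal /m/, so it acquires [+nasal] and surfaces as [ẽ].

[qɛmẽβɔ]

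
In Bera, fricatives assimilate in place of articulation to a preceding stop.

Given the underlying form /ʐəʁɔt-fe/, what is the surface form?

[ʐəʁɔtse]

The rule targets /f/ (voiceless labiodental fricative), which sits after the trigger /t/ (alveolar).
A voiceless alveolar fricative is [s], so the surface segment is [s].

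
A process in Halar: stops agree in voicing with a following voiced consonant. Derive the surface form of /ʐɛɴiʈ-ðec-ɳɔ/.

[ʐɛɴiɖðeɟɳɔ]

/ʈ/ is a voiceless retroflex stop. The following trigger /ð/ is voiced, so /ʈ/ must become voiced as well.
The voiced retroflex stop is [ɖ], so /ʈ/ → [ɖ].
At the second juncture, /c/ likewise becomes [ɟ] adjacent to /ɳ/.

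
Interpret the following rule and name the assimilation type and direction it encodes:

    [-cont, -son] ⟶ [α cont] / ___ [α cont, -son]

The shared variable α links the value of [cont] on the target to that of the neighbouring obstruent. [cont] distinguishes stops from fricatives — a manner-of-articulation feature — so this is manner assimilation.
The conditioning segment sits to the right of the focus bar, meaning the trigger follows the segment that changes — regressive assimilation.

regressive manner assimilation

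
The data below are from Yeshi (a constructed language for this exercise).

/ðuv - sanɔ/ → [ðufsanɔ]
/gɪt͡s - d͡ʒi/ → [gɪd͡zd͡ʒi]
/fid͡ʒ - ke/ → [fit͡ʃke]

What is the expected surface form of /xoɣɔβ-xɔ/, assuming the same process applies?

[xoɣɔɸxɔ]

The data show regressive voicing assimilation: /v/ → [f] before /s/; /t͡s/ → [d͡z] before /d͡ʒ/; /d͡ʒ/ → [t͡ʃ] before /k/. In each pair only voicing changes, matching the following consonant, while place and manner stay constant.
The rule targets /β/ (voiced bilabial fricative), which sits before the trigger /x/ (voiceless).
The voiceless bilabial fricative is [ɸ], so /β/ → [ɸ].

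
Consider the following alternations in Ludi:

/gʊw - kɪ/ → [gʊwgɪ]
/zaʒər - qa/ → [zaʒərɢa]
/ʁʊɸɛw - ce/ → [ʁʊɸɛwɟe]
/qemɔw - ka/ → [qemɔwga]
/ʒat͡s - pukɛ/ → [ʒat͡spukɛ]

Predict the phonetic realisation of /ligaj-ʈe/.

The data show progressive voicing assimilation: /k/ → [g] after /w/; /q/ → [ɢ] after /r/; /c/ → [ɟ] after /w/. In each pair only voicing changes, matching the preceding consonant, while place and manner stay constant.
No alternation appears in [ʒat͡spukɛ]: there the adjacent consonants already agree in voicing (/p/ and /t͡s/ are both voiceless), so this form is consistent with the same rule.
/ʈ/ is a voiceless retroflex stop. The preceding trigger /j/ is voiced, so /ʈ/ must become voiced as well.
The voiced retroflex stop is [ɖ], so /ʈ/ → [ɖ].

[ligajɖe]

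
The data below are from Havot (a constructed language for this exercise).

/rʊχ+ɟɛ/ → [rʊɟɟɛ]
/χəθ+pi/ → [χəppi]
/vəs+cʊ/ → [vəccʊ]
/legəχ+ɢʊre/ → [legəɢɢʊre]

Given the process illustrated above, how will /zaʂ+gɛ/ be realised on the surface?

[zaggɛ]

The data show regressive total assimilation (/χ/ → [ɟ] before /ɟ/; /θ/ → [p] before /p/; /s/ → [c] before /c/; /χ/ → [ɢ] before /ɢ/): in every case the target segment becomes identical to its following neighbour, copying more than a single feature.
/ʂ/ is the segment targeted by the rule; it sits immediately before /g/, so it assimilates completely and surfaces as [g].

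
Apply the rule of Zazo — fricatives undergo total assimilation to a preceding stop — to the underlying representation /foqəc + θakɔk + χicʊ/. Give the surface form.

/θ/ is the segment targeted by the rule; it sits immediately after /c/, so it assimilates completely and surfaces as [c].
At the second juncture, /χ/ likewise becomes [k] adjacent to /k/.

[foqəccakɔkkicʊ]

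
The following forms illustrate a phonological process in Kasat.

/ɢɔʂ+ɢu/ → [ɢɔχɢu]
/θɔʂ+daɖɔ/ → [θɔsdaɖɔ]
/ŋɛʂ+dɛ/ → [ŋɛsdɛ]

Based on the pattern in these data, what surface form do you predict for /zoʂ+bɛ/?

The data show regressive place assimilation: /ʂ/ → [χ] before /ɢ/; /ʂ/ → [s] before /d/. In each pair only place changes, matching the following consonant, while manner and voice stay constant.
/ʂ/ is a voiceless retroflex fricative. The following trigger /b/ is bilabial, so /ʂ/ must become bilabial as well.
Changing only its place to bilabial gives [ɸ] — the voiceless bilabial fricative.

[zoɸbɛ]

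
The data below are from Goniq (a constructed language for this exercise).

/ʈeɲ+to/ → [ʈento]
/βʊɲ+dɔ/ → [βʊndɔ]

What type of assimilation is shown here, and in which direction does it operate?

The segment that alternates is /ɲ/, which surfaces as [n] when adjacent to /t/.
/ɲ/ is palatal while /t/ is alveolar; the output [n] is alveolar, matching the trigger — so the feature that spreads is place.
Manner and voice are unchanged, so the assimilation is partial, not total.
The other alternating form patterns the same way: /ɲ/ → [n] before /d/ (palatal → alveolar, matching alveolar) — only place changes, and always toward the following segment.
The trigger is the following segment, so the direction is regressive (anticipatory).

regressive place assimilation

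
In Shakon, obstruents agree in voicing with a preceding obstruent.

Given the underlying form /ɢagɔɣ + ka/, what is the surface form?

/k/ is a voiceless velar stop. The preceding trigger /ɣ/ is voiced, so /k/ must become voiced as well.
Changing only its voicing to voiced gives [g] — the voiced velar stop.

[ɢagɔɣga]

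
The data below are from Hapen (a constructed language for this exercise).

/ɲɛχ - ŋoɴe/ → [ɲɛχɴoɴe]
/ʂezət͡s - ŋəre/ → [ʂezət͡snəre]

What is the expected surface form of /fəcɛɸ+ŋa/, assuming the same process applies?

The data show progressive place assimilation: /ŋ/ → [ɴ] after /χ/; /ŋ/ → [n] after /t͡s/. In each pair only place changes, matching the preceding consonant, while manner and voice stay constant.
The rule targets /ŋ/ (voiced velar nasal), which sits after the trigger /ɸ/ (bilabial).
Changing only its place to bilabial gives [m] — the voiced bilabial nasal.

[fəcɛɸma]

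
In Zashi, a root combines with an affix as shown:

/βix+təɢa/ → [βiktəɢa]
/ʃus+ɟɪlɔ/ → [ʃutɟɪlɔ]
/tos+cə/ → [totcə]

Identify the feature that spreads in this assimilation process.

Underlying /x/ is realised as [k] next to /t/; /t/ itself does not change.
The change fricative → stop matches the manner of the following /t/, identifying this as manner assimilation.
The same holds elsewhere in the data: /s/ → [t] before /ɟ/ (fricative → stop, matching a stop); /s/ → [t] before /c/ (fricative → stop, matching a stop) — only manner changes, and always toward the following segment.

manner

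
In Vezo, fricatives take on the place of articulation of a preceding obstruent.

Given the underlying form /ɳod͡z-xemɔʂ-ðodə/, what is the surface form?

[ɳod͡zsemɔʂʐodə]

/x/ is a voiceless velar fricative. The preceding trigger /d͡z/ is alveolar, so /x/ must become alveolar as well.
Changing only its place to alveolar gives [s] — the voiceless alveolar fricative.
At the second juncture, /ð/ likewise becomes [ʐ] adjacent to /ʂ/.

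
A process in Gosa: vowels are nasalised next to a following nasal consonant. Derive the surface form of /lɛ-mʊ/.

[lɛ̃mʊ]

/ɛ/ sits next to the nasal /m/ and is therefore nasalised to [ɛ̃].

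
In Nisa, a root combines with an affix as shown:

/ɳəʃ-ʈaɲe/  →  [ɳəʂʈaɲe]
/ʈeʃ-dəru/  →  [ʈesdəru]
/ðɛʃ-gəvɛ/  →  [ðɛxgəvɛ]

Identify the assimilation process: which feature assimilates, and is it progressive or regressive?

regressive place assimilation

The segment that alternates is /ʃ/, which surfaces as [ʂ] when adjacent to /ʈ/.
The change postalveolar → retroflex matches the place of the following /ʈ/, identifying this as place assimilation.
Manner and voice are unchanged, so the assimilation is partial, not total.
The other alternating forms pattern the same way: /ʃ/ → [s] before /d/ (postalveolar → alveolar, matching alveolar); /ʃ/ → [x] before /g/ (postalveolar → velar, matching velar) — only place changes, and always toward the following segment.
Since the segment that changes precedes the conditioning segment, the assimilation is regressive.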